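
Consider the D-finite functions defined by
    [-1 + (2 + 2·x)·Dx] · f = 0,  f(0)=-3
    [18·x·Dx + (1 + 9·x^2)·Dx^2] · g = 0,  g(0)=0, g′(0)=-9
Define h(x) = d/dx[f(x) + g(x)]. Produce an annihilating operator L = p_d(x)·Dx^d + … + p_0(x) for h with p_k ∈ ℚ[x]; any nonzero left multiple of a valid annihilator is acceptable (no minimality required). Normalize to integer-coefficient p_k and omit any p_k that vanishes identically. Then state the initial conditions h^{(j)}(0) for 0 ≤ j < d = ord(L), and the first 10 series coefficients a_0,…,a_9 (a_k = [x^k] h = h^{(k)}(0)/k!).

L = (-36 - 90·x + 972·x^2 + 486·x^3) + (-75 - 144·x + 1818·x^2 + 3888·x^3 + 1701·x^4)·Dx + (-2 + 70·x + 108·x^2 + 684·x^3 + 1134·x^4 + 486·x^5)·Dx^2  (order 2).
h: a_k = -21/2, 3/4, 1287/16, 15/32, -186729/256, 189/512, 13436235/2048, 1287/4096, -3869854569/65536, 36465/131072, …
ICs: h(0) = -21/2, h′(0) = 3/4.

f: a_k = -3, -3/2, 3/8, -3/16, 15/128, -21/256, 63/1024, -99/2048, 1287/32768, -2145/65536, …
g: a_k = 0, -9, 0, 27, 0, -729/5, 0, 6561/7, 0, -6561, …
f+g: L₀ = lclm(L_f,L_g), ord ≤ 1+2.
h₀' ⇒ L via d/dx closure of L₀.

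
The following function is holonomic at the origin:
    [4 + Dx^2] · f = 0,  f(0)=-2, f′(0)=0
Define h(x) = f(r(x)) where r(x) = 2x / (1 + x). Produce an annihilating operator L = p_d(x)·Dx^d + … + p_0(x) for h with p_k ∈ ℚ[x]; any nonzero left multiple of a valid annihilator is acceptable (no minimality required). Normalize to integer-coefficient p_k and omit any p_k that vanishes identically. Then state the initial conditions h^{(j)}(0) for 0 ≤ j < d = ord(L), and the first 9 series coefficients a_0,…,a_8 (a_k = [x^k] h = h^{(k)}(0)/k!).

f: a_k = -2, 0, 4, 0, -4/3, 0, 8/45, 0, -4/315, …
Change of var in L_f (x↦r) gives L₀.
L = 16 + (2 + 6·x + 6·x^2 + 2·x^3)·Dx + (1 + 4·x + 6·x^2 + 4·x^3 + x^4)·Dx^2  (order 2).
h: a_k = -2, 0, 16, -32, 80/3, 64/3, -5488/45, 1312/5, -25136/63, …
ICs: h(0) = -2, h′(0) = 0.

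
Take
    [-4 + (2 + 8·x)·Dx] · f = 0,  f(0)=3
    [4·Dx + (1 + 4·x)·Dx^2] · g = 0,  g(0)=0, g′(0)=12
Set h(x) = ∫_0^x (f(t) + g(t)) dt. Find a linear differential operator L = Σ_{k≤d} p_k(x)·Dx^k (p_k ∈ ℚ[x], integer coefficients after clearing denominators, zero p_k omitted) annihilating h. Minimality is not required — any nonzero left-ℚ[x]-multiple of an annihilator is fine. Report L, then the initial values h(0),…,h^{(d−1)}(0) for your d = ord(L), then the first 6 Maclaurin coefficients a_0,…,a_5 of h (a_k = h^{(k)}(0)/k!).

f: a_k = 3, 6, -6, 12, -30, 84, …
g: a_k = 0, 12, -24, 64, -192, 3072/5, …
Weyl lclm of L_f,L_g ⇒ L₀ (ord ≤ 3).
∫: right-multiply L₀ by Dx.
L = 8·Dx^2 + (10 + 40·x)·Dx^3 + (1 + 8·x + 16·x^2)·Dx^4  (order 4).
h: a_k = 0, 3, 9, -10, 19, -222/5, …
ICs: h(0) = 0, h′(0) = 3, h′′(0) = 18, h′′′(0) = -60.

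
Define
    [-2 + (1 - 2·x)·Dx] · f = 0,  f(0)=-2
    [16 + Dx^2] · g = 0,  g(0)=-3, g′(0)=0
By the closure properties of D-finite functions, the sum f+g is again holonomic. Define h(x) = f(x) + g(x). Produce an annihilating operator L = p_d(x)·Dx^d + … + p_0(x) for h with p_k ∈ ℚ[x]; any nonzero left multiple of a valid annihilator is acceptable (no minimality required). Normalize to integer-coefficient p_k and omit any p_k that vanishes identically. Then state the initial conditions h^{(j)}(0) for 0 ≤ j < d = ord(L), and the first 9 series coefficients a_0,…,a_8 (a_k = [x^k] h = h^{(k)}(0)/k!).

f: a_k = -2, -4, -8, -16, -32, -64, -128, -256, -512, …
g: a_k = -3, 0, 24, 0, -32, 0, 256/15, 0, -512/105, …
f+g: L₀ = lclm(L_f,L_g), ord ≤ 1+2.
L = (160 - 256·x + 256·x^2) + (-48 + 224·x - 384·x^2 + 256·x^3)·Dx + (10 - 16·x + 16·x^2)·Dx^2 + (-3 + 14·x - 24·x^2 + 16·x^3)·Dx^3  (order 3).
h: a_k = -5, -4, 16, -16, -64, -64, -1664/15, -256, -54272/105, …
ICs: h(0) = -5, h′(0) = -4, h′′(0) = 32.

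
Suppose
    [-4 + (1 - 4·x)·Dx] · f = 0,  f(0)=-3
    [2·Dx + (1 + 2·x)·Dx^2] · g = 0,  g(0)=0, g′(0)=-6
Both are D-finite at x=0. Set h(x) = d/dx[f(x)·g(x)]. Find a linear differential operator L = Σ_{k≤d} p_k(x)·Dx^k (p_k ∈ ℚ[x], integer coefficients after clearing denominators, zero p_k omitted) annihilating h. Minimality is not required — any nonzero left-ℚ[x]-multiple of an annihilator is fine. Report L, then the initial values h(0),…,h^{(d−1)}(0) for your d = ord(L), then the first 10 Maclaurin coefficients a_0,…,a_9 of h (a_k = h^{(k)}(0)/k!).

L = 32 + (8 + 40·x)·Dx + (-1 + 2·x + 8·x^2)·Dx^2  (order 2).
h: a_k = 18, 108, 720, 3696, 18768, 447552/5, 2094336/5, 66938112/35, 301382784/35, 267831296/7, …
ICs: h(0) = 18, h′(0) = 108.

f: a_k = -3, -12, -48, -192, -768, -3072, -12288, -49152, -196608, -786432, …
g: a_k = 0, -6, 6, -8, 12, -96/5, 32, -384/7, 96, -512/3, …
L₀ := L_f ⊗_s L_g (sym. prod.), ord ≤ 2.
Derive L from L₀ (diff closure).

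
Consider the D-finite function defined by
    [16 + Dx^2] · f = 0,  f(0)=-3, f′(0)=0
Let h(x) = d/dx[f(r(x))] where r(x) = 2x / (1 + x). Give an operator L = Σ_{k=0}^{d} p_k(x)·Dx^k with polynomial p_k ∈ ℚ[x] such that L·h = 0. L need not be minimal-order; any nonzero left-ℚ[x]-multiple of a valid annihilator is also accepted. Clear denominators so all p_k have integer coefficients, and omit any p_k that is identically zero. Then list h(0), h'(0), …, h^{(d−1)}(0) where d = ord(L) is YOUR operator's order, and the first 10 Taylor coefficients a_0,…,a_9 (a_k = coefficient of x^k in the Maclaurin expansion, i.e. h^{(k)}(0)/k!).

f: a_k = -3, 0, 24, 0, -32, 0, 256/15, 0, -512/105, 0, …
f∘r: x↦r, Dx↦Dx/r' in L_f ⇒ L₀.
h=h₀': d/dx-closure on L₀ ⇒ L.
L = (70 + 12·x + 6·x^2) + (6 + 18·x + 18·x^2 + 6·x^3)·Dx + (1 + 4·x + 6·x^2 + 4·x^3 + x^4)·Dx^2  (order 2).
h: a_k = 0, 192, -576, -896, 8320, -106432/5, 108864/5, 3730688/105, -7332096/35, 486016448/945, …
ICs: h(0) = 0, h′(0) = 192.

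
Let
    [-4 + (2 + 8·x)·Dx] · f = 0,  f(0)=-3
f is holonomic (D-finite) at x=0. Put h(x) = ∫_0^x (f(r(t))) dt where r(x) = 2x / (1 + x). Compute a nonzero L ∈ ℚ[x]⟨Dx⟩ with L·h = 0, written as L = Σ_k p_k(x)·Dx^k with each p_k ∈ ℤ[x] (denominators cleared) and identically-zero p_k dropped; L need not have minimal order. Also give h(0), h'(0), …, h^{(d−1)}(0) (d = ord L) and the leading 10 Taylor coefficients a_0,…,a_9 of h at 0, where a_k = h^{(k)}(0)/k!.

f: a_k = -3, -6, 6, -12, 30, -84, 252, -792, 2574, -8580, …
f∘r: x↦r, Dx↦Dx/r' in L_f ⇒ L₀.
h=∫₀ˣh₀: take L = L₀·Dx.
L = -4·Dx + (1 + 10·x + 9·x^2)·Dx^2  (order 2).
h: a_k = 0, -3, -6, 12, -39, 852/5, -882, 35460/7, -62415/2, 202260, …
ICs: h(0) = 0, h′(0) = -3.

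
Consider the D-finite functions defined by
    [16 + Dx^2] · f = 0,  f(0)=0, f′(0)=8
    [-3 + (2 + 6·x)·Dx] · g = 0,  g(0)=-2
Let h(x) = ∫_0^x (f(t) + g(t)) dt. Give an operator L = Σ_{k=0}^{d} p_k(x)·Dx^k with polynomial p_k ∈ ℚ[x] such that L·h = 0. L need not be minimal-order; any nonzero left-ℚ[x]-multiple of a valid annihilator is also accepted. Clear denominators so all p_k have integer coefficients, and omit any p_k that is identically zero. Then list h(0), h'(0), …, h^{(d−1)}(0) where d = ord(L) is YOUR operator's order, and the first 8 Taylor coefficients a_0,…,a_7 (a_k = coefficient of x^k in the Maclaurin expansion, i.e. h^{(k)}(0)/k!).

f: a_k = 0, 8, 0, -64/3, 0, 256/15, 0, -2048/315, …
g: a_k = -2, -3, 9/4, -27/8, 405/64, -1701/128, 15309/512, -72171/1024, …
Sum ⇒ L₀ = lclm(L_f,L_g) in ℚ(x)⟨Dx⟩.
h=∫h₀ ⇒ L = L₀·Dx.
L = (-4368 - 18432·x - 27648·x^2)·Dx + (1760 + 17568·x + 55296·x^2 + 55296·x^3)·Dx^2 + (-273 - 1152·x - 1728·x^2)·Dx^3 + (110 + 1098·x + 3456·x^2 + 3456·x^3)·Dx^4  (order 4).
h: a_k = 0, -2, 5/2, 3/4, -593/96, 81/64, 7253/11520, 2187/512, …
ICs: h(0) = 0, h′(0) = -2, h′′(0) = 5, h′′′(0) = 9/2.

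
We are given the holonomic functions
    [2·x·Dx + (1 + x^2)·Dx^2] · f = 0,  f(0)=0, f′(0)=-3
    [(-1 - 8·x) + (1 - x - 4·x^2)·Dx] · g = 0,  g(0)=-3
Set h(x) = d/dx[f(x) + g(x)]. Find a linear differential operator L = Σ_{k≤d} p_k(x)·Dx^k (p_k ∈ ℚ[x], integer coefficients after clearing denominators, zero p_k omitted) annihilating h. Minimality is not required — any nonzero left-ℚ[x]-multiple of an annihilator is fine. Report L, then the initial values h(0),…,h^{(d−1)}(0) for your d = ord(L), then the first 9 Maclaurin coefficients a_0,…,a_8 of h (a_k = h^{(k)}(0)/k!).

f: a_k = 0, -3, 0, 1, 0, -3/5, 0, 3/7, 0, …
g: a_k = -3, -3, -15, -27, -87, -195, -543, -1323, -3495, …
h₀=f+g: left-lcm gives L₀, ord ≤ 3.
Derive L from L₀ (diff closure).
L = (10 - 40·x - 478·x^2 - 864·x^3 - 2496·x^4 - 384·x^6) + (-28 - 246·x - 316·x^2 - 1182·x^3 - 752·x^4 - 2048·x^5 - 48·x^6 - 384·x^7)·Dx + (5 + 8·x + 32·x^2 - 104·x^3 - 197·x^4 - 128·x^5 - 288·x^6 - 16·x^7 - 64·x^8)·Dx^2  (order 2).
h: a_k = -6, -30, -78, -348, -978, -3258, -9258, -27960, -79086, …
ICs: h(0) = -6, h′(0) = -30.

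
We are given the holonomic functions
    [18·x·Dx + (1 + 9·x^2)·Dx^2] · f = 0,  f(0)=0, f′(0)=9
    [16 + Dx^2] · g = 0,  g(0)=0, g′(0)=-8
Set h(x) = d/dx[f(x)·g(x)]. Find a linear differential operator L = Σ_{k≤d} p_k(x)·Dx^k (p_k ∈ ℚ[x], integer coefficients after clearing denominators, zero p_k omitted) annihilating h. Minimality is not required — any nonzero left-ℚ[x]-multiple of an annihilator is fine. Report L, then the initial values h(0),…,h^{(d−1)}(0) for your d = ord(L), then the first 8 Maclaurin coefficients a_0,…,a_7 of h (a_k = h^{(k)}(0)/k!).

L = (524992 + 14103936·x^2 + 183342528·x^4 + 608394240·x^6 + 1431032832·x^8 + 3627970560·x^10 + 8707129344·x^12) + (314208·x + 11036736·x^3 + 108591840·x^5 + 419904000·x^7 + 1209323520·x^9 + 2176782336·x^11)·Dx + (38012 + 1098792·x^2 + 14837580·x^4 + 64186992·x^6 + 209112192·x^8 + 589545216·x^10 + 1088391168·x^12)·Dx^2 + (19638·x + 689796·x^3 + 6786990·x^5 + 26244000·x^7 + 75582720·x^9 + 136048896·x^11)·Dx^3 + (325 + 13581·x^2 + 211167·x^4 + 1635147·x^6 + 7479540·x^8 + 22674816·x^10 + 34012224·x^12)·Dx^4  (order 4).
h: a_k = 0, -144, 0, 1632, 0, -11376, 0, 89024, …
ICs: h(0) = 0, h′(0) = -144, h′′(0) = 0, h′′′(0) = 9792.

f: a_k = 0, 9, 0, -27, 0, 729/5, 0, -6561/7, …
g: a_k = 0, -8, 0, 64/3, 0, -256/15, 0, 2048/315, …
Sym-product of L_f,L_g gives L₀ (≤ ord 4).
Differentiate: ansatz ord ≤ ord L₀ ⇒ L.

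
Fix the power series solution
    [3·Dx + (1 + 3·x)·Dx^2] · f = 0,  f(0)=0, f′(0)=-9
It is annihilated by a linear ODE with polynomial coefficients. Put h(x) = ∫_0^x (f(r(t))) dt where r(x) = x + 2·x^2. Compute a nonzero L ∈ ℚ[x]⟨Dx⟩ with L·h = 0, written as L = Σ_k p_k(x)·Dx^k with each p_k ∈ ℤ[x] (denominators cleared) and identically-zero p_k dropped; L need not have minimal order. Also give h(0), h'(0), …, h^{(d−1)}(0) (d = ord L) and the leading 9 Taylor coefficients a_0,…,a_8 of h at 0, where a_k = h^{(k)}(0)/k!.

L = (-1 + 12·x + 24·x^2)·Dx^2 + (1 + 7·x + 18·x^2 + 24·x^3)·Dx^3  (order 3).
h: a_k = 0, 0, -9/2, -3/2, 27/4, -189/20, 27/10, 297/14, -3159/56, …
ICs: h(0) = 0, h′(0) = 0, h′′(0) = -9.

f: a_k = 0, -9, 27/2, -27, 243/4, -729/5, 729/2, -6561/7, 19683/8, …
h₀=f(r): pull back L_f along r ⇒ L₀.
h=∫h₀ ⇒ L = L₀·Dx.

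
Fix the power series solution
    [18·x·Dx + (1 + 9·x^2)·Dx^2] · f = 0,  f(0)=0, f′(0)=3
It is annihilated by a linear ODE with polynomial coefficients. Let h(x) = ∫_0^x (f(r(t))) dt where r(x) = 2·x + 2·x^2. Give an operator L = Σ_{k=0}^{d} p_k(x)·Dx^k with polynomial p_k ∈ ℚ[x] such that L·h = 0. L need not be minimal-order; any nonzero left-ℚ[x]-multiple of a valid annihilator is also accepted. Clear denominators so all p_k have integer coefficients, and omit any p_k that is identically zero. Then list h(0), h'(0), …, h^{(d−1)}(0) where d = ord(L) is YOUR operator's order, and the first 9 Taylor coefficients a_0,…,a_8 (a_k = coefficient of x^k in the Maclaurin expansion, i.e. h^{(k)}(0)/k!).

L = (-2 + 72·x + 288·x^2 + 432·x^3 + 216·x^4)·Dx^2 + (1 + 2·x + 36·x^2 + 144·x^3 + 180·x^4 + 72·x^5)·Dx^3  (order 3).
h: a_k = 0, 0, 3, 2, -18, -216/5, 1116/5, 7704/7, -21384/7, …
ICs: h(0) = 0, h′(0) = 0, h′′(0) = 6.

f: a_k = 0, 3, 0, -9, 0, 243/5, 0, -2187/7, 0, …
Change of var in L_f (x↦r) gives L₀.
Integrate: L := L₀·Dx.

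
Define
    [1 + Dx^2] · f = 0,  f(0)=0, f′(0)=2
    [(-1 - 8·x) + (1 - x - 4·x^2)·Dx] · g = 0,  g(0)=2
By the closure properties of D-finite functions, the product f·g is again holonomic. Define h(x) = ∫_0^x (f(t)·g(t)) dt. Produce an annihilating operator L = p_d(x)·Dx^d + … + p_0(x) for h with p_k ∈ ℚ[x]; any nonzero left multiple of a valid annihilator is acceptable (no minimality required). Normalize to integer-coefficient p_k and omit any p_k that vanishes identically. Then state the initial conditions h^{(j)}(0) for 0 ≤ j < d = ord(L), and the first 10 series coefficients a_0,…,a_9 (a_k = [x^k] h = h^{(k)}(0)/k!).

f: a_k = 0, 2, 0, -1/3, 0, 1/60, 0, -1/2520, 0, 1/181440, …
g: a_k = 2, 2, 10, 18, 58, 130, 362, 882, 2330, 5858, …
f·g: L₀ = L_f ⊗_s L_g, ord ≤ 2·1.
∫: right-multiply L₀ by Dx.
L = (7 + x + 4·x^2)·Dx + (2 + 16·x)·Dx^2 + (-1 + x + 4·x^2)·Dx^3  (order 3).
h: a_k = 0, 0, 2, 4/3, 29/6, 106/15, 1127/60, 7621/210, 888089/10080, 2168417/11340, …
ICs: h(0) = 0, h′(0) = 0, h′′(0) = 4.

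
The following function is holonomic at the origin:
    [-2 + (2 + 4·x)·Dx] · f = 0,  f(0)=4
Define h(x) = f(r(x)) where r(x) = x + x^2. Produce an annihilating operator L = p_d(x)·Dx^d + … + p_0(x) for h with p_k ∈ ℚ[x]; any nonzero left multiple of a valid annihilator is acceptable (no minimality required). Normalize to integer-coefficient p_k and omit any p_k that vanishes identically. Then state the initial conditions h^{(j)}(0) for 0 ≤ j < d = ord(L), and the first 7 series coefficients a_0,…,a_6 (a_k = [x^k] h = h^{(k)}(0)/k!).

f: a_k = 4, 4, -2, 2, -5/2, 7/2, -21/4, …
Change of var in L_f (x↦r) gives L₀.
L = (-1 - 2·x) + (1 + 2·x + 2·x^2)·Dx  (order 1).
h: a_k = 4, 4, 2, -2, 3/2, -1/2, -3/4, …
ICs: h(0) = 4.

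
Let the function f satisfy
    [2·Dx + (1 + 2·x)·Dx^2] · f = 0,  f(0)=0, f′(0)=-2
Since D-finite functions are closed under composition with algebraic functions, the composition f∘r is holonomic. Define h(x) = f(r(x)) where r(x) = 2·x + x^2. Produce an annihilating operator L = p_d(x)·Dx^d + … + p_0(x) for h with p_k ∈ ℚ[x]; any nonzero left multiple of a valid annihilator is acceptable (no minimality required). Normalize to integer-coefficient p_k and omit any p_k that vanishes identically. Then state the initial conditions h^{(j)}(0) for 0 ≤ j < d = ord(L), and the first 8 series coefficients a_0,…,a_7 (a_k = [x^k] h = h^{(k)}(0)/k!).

L = (3 + 4·x + 2·x^2)·Dx + (1 + 5·x + 6·x^2 + 2·x^3)·Dx^2  (order 2).
h: a_k = 0, -4, 6, -40/3, 34, -464/5, 264, -5408/7, …
ICs: h(0) = 0, h′(0) = -4.

f: a_k = 0, -2, 2, -8/3, 4, -32/5, 32/3, -128/7, …
f∘r: x↦r, Dx↦Dx/r' in L_f ⇒ L₀.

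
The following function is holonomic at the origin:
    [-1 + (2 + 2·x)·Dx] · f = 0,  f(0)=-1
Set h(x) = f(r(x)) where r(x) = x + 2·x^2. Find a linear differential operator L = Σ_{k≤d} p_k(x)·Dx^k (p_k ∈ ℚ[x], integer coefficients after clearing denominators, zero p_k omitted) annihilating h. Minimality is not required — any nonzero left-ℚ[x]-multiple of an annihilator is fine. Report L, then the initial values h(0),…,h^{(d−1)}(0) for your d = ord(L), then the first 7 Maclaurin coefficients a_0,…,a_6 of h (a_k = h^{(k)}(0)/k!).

f: a_k = -1, -1/2, 1/8, -1/16, 5/128, -7/256, 21/1024, …
L₀ from L_f via x↦r, Dx↦r'^{-1}Dx.
L = (-1 - 4·x) + (2 + 2·x + 4·x^2)·Dx  (order 1).
h: a_k = -1, -1/2, -7/8, 7/16, 21/128, -119/256, 189/1024, …
ICs: h(0) = -1.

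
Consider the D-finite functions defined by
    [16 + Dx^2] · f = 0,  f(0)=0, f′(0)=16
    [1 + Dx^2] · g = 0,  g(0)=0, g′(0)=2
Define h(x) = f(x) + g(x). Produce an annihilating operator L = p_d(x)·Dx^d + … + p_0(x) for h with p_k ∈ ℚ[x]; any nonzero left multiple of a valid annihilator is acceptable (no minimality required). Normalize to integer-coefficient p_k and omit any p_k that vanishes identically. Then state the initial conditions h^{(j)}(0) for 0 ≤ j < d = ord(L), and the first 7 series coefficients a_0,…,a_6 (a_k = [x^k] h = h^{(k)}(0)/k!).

L = 16 + 17·Dx^2 + Dx^4  (order 4).
h: a_k = 0, 18, 0, -43, 0, 683/20, 0, …
ICs: h(0) = 0, h′(0) = 18, h′′(0) = 0, h′′′(0) = -258.

f: a_k = 0, 16, 0, -128/3, 0, 512/15, 0, …
g: a_k = 0, 2, 0, -1/3, 0, 1/60, 0, …
h₀=f+g: left-lcm gives L₀, ord ≤ 4.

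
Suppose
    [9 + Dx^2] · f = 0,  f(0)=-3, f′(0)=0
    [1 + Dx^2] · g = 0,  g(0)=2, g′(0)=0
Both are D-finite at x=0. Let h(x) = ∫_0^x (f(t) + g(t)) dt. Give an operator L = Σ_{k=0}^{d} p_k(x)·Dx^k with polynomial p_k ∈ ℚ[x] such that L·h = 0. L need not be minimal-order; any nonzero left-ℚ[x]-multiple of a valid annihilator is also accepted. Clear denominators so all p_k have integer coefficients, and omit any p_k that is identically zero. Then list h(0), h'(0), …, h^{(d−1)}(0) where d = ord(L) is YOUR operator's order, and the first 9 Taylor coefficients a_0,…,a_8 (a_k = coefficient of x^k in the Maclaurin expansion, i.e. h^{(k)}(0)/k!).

f: a_k = -3, 0, 27/2, 0, -81/8, 0, 243/80, 0, -2187/4480, …
g: a_k = 2, 0, -1, 0, 1/12, 0, -1/360, 0, 1/20160, …
L₀ := lclm(L_f,L_g); ord L₀ ≤ 2+2.
Integrate: L := L₀·Dx.
L = 9·Dx + 10·Dx^3 + Dx^5  (order 5).
h: a_k = 0, -1, 0, 25/6, 0, -241/120, 0, 437/1008, 0, …
ICs: h(0) = 0, h′(0) = -1, h′′(0) = 0, h′′′(0) = 25, h′′′′(0) = 0.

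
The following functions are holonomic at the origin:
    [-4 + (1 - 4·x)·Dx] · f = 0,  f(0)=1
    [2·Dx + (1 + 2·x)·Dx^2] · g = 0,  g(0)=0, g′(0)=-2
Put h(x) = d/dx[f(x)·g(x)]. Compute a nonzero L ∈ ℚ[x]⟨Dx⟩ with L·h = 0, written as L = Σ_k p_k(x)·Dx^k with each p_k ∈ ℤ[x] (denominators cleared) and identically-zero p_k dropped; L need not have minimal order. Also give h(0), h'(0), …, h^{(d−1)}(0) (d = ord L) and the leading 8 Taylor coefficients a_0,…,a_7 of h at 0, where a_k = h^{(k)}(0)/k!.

f: a_k = 1, 4, 16, 64, 256, 1024, 4096, 16384, …
g: a_k = 0, -2, 2, -8/3, 4, -32/5, 32/3, -128/7, …
L₀ := L_f ⊗_s L_g (sym. prod.), ord ≤ 2.
h=h₀': d/dx-closure on L₀ ⇒ L.
L = 32 + (8 + 40·x)·Dx + (-1 + 2·x + 8·x^2)·Dx^2  (order 2).
h: a_k = -2, -12, -80, -1232/3, -6256/3, -49728/5, -232704/5, -7437568/35, …
ICs: h(0) = -2, h′(0) = -12.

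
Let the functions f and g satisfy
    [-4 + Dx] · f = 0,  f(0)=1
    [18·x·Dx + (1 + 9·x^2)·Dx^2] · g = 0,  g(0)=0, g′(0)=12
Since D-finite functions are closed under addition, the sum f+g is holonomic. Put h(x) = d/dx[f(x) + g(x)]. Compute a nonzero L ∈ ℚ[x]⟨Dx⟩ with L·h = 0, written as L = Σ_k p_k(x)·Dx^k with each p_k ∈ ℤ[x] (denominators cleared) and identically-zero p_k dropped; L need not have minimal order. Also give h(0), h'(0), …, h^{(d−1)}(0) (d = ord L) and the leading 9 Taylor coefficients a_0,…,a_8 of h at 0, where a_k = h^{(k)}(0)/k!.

L = (36 - 144·x - 972·x^2 - 1296·x^3) + (-17 + 99·x^2 - 648·x^4)·Dx + (2 + 9·x + 36·x^2 + 81·x^3 + 162·x^4)·Dx^2  (order 2).
h: a_k = 16, 16, -76, 128/3, 3044/3, 512/15, -392636/45, 4096/315, 24802628/315, …
ICs: h(0) = 16, h′(0) = 16.

f: a_k = 1, 4, 8, 32/3, 32/3, 128/15, 256/45, 1024/315, 512/315, …
g: a_k = 0, 12, 0, -36, 0, 972/5, 0, -8748/7, 0, …
f+g: L₀ = lclm(L_f,L_g), ord ≤ 1+2.
h=h₀': d/dx-closure on L₀ ⇒ L.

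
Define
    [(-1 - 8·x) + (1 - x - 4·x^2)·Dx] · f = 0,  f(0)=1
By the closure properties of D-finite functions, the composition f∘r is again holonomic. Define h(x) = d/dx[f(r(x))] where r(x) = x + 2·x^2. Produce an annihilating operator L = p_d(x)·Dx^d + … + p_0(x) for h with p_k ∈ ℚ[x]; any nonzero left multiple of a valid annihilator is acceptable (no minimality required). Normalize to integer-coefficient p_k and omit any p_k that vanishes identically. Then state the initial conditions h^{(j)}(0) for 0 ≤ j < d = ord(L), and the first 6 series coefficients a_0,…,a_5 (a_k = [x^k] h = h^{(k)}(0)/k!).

f: a_k = 1, 1, 5, 9, 29, 65, …
f∘r: x↦r, Dx↦Dx/r' in L_f ⇒ L₀.
Differentiate: ansatz ord ≤ ord L₀ ⇒ L.
L = (14 + 20·x + 120·x^2 + 320·x^3 + 320·x^4) + (-1 - 3·x + 10·x^2 + 40·x^3 + 80·x^4 + 64·x^5)·Dx  (order 1).
h: a_k = 1, 14, 87, 412, 2025, 9594, …
ICs: h(0) = 1.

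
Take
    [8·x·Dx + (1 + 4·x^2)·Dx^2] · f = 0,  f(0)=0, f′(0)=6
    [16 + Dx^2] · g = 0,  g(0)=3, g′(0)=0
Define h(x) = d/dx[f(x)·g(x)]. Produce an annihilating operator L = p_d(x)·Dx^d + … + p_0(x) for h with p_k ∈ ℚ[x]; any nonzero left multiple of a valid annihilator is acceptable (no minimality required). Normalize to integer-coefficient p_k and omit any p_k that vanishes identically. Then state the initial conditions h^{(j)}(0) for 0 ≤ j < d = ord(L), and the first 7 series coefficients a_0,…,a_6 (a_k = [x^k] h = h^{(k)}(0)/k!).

f: a_k = 0, 6, 0, -8, 0, 96/5, 0, …
g: a_k = 3, 0, -24, 0, 32, 0, -256/15, …
h₀=f·g: eliminate ⇒ L₀, order ≤ 2·2.
h=h₀': d/dx-closure on L₀ ⇒ L.
L = (4096 + 58368·x^2 + 354304·x^4 + 983040·x^6 + 1867776·x^8 + 2621440·x^10 + 2097152·x^12) + (1984·x + 30208·x^3 + 158720·x^5 + 409600·x^7 + 655360·x^9 + 524288·x^11)·Dx + (336 + 5216·x^2 + 34560·x^4 + 114176·x^6 + 249856·x^8 + 360448·x^10 + 262144·x^12)·Dx^2 + (124·x + 1888·x^3 + 9920·x^5 + 25600·x^7 + 40960·x^9 + 32768·x^11)·Dx^3 + (5 + 98·x^2 + 776·x^4 + 3296·x^6 + 8320·x^8 + 12288·x^10 + 8192·x^12)·Dx^4  (order 4).
h: a_k = 18, 0, -504, 0, 2208, 0, -34432/5, …
ICs: h(0) = 18, h′(0) = 0, h′′(0) = -1008, h′′′(0) = 0.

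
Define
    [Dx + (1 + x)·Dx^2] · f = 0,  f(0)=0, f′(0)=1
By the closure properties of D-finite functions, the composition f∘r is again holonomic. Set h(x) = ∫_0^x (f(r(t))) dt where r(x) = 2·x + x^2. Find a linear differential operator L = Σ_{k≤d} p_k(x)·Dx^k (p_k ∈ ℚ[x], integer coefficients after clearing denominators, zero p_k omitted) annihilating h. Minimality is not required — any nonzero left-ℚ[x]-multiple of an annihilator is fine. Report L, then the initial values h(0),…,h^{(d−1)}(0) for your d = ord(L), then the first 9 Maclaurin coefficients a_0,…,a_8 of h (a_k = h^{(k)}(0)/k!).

L = Dx^2 + (1 + x)·Dx^3  (order 3).
h: a_k = 0, 0, 1, -1/3, 1/6, -1/10, 1/15, -1/21, 1/28, …
ICs: h(0) = 0, h′(0) = 0, h′′(0) = 2.

f: a_k = 0, 1, -1/2, 1/3, -1/4, 1/5, -1/6, 1/7, -1/8, …
L₀ from L_f via x↦r, Dx↦r'^{-1}Dx.
h=∫₀ˣh₀: take L = L₀·Dx.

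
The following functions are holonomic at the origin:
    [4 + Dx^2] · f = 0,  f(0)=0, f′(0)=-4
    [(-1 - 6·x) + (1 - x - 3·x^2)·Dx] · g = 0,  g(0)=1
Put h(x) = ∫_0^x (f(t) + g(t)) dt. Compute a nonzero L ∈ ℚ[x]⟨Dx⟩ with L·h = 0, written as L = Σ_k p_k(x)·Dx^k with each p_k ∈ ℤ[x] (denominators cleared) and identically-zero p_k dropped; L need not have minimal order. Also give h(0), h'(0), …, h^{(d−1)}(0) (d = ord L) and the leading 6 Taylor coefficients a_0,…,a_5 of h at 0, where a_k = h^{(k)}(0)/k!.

f: a_k = 0, -4, 0, 8/3, 0, -8/15, …
g: a_k = 1, 1, 4, 7, 19, 40, …
f+g: L₀ = lclm(L_f,L_g), ord ≤ 2+1.
h=∫h₀ ⇒ L = L₀·Dx.
L = (-92 - 608·x - 512·x^2 - 1104·x^3 - 360·x^4 - 432·x^5)·Dx + (24 - 4·x - 24·x^2 - 80·x^3 - 180·x^4 - 216·x^5 - 216·x^6)·Dx^2 + (-23 - 152·x - 128·x^2 - 276·x^3 - 90·x^4 - 108·x^5)·Dx^3 + (6 - x - 6·x^2 - 20·x^3 - 45·x^4 - 54·x^5 - 54·x^6)·Dx^4  (order 4).
h: a_k = 0, 1, -3/2, 4/3, 29/12, 19/5, …
ICs: h(0) = 0, h′(0) = 1, h′′(0) = -3, h′′′(0) = 8.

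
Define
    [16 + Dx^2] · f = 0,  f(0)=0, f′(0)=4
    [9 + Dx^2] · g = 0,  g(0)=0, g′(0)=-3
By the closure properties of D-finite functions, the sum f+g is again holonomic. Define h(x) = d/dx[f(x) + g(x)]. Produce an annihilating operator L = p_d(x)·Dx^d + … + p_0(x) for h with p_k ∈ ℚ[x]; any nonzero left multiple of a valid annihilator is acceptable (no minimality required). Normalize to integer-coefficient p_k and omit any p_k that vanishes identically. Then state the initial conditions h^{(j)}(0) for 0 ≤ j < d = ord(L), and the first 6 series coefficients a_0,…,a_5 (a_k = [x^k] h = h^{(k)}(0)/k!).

L = 144 + 25·Dx^2 + Dx^4  (order 4).
h: a_k = 1, 0, -37/2, 0, 781/24, 0, …
ICs: h(0) = 1, h′(0) = 0, h′′(0) = -37, h′′′(0) = 0.

f: a_k = 0, 4, 0, -32/3, 0, 128/15, …
g: a_k = 0, -3, 0, 9/2, 0, -81/40, …
f+g: L₀ = lclm(L_f,L_g), ord ≤ 2+2.
h₀' ⇒ L via d/dx closure of L₀.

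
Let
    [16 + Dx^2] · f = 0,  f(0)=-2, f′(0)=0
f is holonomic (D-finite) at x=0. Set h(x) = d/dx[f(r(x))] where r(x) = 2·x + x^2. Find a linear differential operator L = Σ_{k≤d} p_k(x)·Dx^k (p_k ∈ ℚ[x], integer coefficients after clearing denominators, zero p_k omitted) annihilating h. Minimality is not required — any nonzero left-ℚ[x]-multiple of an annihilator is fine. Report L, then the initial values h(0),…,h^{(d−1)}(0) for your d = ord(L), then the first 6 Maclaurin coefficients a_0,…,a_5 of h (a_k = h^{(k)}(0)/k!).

L = (67 + 256·x + 384·x^2 + 256·x^3 + 64·x^4) + (-3 - 3·x)·Dx + (1 + 2·x + x^2)·Dx^2  (order 2).
h: a_k = 0, 128, 192, -3904/3, -10240/3, 19456/15, …
ICs: h(0) = 0, h′(0) = 128.

f: a_k = -2, 0, 16, 0, -64/3, 0, …
h₀=f(r): pull back L_f along r ⇒ L₀.
Derive L from L₀ (diff closure).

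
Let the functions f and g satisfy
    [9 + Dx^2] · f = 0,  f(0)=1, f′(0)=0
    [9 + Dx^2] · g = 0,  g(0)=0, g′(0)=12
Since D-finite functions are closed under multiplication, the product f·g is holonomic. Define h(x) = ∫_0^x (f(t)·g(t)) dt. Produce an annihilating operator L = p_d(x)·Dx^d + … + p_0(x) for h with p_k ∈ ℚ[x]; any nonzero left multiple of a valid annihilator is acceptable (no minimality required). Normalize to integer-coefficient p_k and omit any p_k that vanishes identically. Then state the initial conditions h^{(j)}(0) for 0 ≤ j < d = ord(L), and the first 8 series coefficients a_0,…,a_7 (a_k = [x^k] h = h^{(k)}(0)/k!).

L = 36·Dx^2 + Dx^4  (order 4).
h: a_k = 0, 0, 6, 0, -18, 0, 108/5, 0, …
ICs: h(0) = 0, h′(0) = 0, h′′(0) = 12, h′′′(0) = 0.

f: a_k = 1, 0, -9/2, 0, 27/8, 0, -81/80, 0, …
g: a_k = 0, 12, 0, -18, 0, 81/10, 0, -243/140, …
f·g: L₀ = L_f ⊗_s L_g, ord ≤ 2·2.
h=∫h₀ ⇒ L = L₀·Dx.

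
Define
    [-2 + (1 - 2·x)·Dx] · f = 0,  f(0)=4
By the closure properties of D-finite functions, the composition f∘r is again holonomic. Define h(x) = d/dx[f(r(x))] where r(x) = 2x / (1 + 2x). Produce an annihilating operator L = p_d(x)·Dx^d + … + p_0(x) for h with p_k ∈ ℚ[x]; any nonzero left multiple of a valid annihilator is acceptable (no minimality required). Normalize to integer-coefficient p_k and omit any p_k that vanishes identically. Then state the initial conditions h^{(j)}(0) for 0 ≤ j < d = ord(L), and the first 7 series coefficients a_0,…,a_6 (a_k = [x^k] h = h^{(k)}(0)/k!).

f: a_k = 4, 8, 16, 32, 64, 128, 256, …
Substitute x→r, Dx→(1/r')Dx; clear ⇒ L₀.
h=h₀': d/dx-closure on L₀ ⇒ L.
L = 4 + (-1 + 2·x)·Dx  (order 1).
h: a_k = 16, 64, 192, 512, 1280, 3072, 7168, …
ICs: h(0) = 16.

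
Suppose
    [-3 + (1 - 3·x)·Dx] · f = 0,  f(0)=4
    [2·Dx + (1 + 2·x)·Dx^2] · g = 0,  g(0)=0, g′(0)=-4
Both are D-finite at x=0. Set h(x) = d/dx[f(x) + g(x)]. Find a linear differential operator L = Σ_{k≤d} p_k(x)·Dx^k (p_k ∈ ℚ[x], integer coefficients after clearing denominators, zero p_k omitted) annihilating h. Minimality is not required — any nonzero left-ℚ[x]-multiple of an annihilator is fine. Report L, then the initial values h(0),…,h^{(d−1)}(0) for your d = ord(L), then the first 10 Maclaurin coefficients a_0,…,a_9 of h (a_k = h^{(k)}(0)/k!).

L = (78 + 36·x) + (23 + 132·x + 72·x^2)·Dx + (-4 + x + 27·x^2 + 18·x^3)·Dx^2  (order 2).
h: a_k = 8, 80, 308, 1328, 4796, 17624, 60980, 210464, 707564, 2364008, …
ICs: h(0) = 8, h′(0) = 80.

f: a_k = 4, 12, 36, 108, 324, 972, 2916, 8748, 26244, 78732, …
g: a_k = 0, -4, 4, -16/3, 8, -64/5, 64/3, -256/7, 64, -1024/9, …
h₀=f+g: left-lcm gives L₀, ord ≤ 3.
h₀' ⇒ L via d/dx closure of L₀.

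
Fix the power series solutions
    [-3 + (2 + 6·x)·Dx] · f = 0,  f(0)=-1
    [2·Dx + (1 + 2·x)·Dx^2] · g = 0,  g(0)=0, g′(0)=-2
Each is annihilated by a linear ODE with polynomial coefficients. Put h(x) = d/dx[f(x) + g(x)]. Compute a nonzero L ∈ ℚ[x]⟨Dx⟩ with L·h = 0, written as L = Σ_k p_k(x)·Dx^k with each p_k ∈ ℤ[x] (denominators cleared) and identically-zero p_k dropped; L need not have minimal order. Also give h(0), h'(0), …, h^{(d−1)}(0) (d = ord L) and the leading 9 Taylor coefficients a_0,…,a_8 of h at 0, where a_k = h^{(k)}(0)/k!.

L = (-6 + 36·x) + (5 + 84·x + 180·x^2)·Dx + (2 + 22·x + 72·x^2 + 72·x^3)·Dx^2  (order 2).
h: a_k = -7/2, 25/4, -209/16, 917/32, -16697/256, 78695/512, -767341/2048, 3863245/4096, -160214537/65536, …
ICs: h(0) = -7/2, h′(0) = 25/4.

f: a_k = -1, -3/2, 9/8, -27/16, 405/128, -1701/256, 15309/1024, -72171/2048, 2814669/32768, …
g: a_k = 0, -2, 2, -8/3, 4, -32/5, 32/3, -128/7, 32, …
f+g: L₀ = lclm(L_f,L_g), ord ≤ 1+2.
Differentiate: ansatz ord ≤ ord L₀ ⇒ L.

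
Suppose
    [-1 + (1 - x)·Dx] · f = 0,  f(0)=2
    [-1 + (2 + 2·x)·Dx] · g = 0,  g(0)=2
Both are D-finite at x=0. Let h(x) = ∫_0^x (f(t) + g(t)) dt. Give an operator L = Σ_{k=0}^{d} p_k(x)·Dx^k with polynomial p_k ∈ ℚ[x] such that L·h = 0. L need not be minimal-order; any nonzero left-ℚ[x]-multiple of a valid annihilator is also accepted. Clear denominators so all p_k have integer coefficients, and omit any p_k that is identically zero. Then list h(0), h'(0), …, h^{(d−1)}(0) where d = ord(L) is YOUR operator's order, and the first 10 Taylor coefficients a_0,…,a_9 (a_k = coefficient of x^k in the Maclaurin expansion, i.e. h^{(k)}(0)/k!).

L = (-5 - 3·x)·Dx + (9 + 14·x + 9·x^2)·Dx^2 + (-2 - 6·x + 2·x^2 + 6·x^3)·Dx^3  (order 3).
h: a_k = 0, 4, 3/2, 7/12, 17/32, 123/320, 263/768, 1003/3584, 2081/8192, 32339/147456, …
ICs: h(0) = 0, h′(0) = 4, h′′(0) = 3.

f: a_k = 2, 2, 2, 2, 2, 2, 2, 2, 2, 2, …
g: a_k = 2, 1, -1/4, 1/8, -5/64, 7/128, -21/512, 33/1024, -429/16384, 715/32768, …
Weyl lclm of L_f,L_g ⇒ L₀ (ord ≤ 2).
h=∫₀ˣh₀: take L = L₀·Dx.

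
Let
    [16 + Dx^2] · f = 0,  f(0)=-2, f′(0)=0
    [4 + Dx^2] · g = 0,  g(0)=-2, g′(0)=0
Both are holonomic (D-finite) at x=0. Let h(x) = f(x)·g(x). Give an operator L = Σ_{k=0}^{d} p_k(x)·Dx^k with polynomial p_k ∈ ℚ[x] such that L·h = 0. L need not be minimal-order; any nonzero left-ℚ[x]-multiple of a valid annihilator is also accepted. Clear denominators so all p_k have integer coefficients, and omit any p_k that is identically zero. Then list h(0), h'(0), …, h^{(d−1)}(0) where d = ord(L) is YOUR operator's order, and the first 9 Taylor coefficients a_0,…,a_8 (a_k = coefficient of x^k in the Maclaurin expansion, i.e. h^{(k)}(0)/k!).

f: a_k = -2, 0, 16, 0, -64/3, 0, 512/45, 0, -1024/315, …
g: a_k = -2, 0, 4, 0, -4/3, 0, 8/45, 0, -4/315, …
f·g: L₀ = L_f ⊗_s L_g, ord ≤ 2·2.
L = 144 + 40·Dx^2 + Dx^4  (order 4).
h: a_k = 4, 0, -40, 0, 328/3, 0, -1168/9, 0, 26248/315, …
ICs: h(0) = 4, h′(0) = 0, h′′(0) = -80, h′′′(0) = 0.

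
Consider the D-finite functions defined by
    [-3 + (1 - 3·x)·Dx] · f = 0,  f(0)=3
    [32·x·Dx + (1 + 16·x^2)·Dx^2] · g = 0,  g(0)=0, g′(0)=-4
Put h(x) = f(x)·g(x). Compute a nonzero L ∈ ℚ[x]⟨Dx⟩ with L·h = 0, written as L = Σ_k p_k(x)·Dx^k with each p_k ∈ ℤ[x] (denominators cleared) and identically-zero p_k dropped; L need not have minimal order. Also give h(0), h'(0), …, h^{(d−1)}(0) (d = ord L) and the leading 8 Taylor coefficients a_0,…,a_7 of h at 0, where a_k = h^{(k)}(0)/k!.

L = 96·x + (6 - 32·x + 192·x^2)·Dx + (-1 + 3·x - 16·x^2 + 48·x^3)·Dx^2  (order 2).
h: a_k = 0, -12, -36, -44, -132, -5052/5, -15156/5, -72516/35, …
ICs: h(0) = 0, h′(0) = -12.

f: a_k = 3, 9, 27, 81, 243, 729, 2187, 6561, …
g: a_k = 0, -4, 0, 64/3, 0, -1024/5, 0, 16384/7, …
L₀ := L_f ⊗_s L_g (sym. prod.), ord ≤ 2.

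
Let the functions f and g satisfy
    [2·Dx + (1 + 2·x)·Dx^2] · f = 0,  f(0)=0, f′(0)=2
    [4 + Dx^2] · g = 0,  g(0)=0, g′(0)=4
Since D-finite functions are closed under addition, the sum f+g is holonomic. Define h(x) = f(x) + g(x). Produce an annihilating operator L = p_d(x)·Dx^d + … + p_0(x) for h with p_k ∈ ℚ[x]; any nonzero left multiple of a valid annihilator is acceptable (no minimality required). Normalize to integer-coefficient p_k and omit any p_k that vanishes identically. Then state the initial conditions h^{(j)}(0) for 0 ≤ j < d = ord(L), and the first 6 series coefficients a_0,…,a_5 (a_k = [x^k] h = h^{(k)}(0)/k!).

f: a_k = 0, 2, -2, 8/3, -4, 32/5, …
g: a_k = 0, 4, 0, -8/3, 0, 8/15, …
Sum ⇒ L₀ = lclm(L_f,L_g) in ℚ(x)⟨Dx⟩.
L = (56 + 32·x + 32·x^2)·Dx + (12 + 40·x + 48·x^2 + 32·x^3)·Dx^2 + (14 + 8·x + 8·x^2)·Dx^3 + (3 + 10·x + 12·x^2 + 8·x^3)·Dx^4  (order 4).
h: a_k = 0, 6, -2, 0, -4, 104/15, …
ICs: h(0) = 0, h′(0) = 6, h′′(0) = -4, h′′′(0) = 0.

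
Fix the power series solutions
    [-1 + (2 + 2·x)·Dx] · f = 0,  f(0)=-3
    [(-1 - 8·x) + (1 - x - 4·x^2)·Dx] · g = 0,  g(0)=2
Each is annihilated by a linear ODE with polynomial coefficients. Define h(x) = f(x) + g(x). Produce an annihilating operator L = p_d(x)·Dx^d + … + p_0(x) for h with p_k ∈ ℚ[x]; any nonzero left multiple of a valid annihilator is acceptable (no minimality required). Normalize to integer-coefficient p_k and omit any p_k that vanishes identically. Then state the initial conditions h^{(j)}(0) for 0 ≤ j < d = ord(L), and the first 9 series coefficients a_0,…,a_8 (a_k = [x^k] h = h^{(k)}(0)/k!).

f: a_k = -3, -3/2, 3/8, -3/16, 15/128, -21/256, 63/1024, -99/2048, 1287/32768, …
g: a_k = 2, 2, 10, 18, 58, 130, 362, 882, 2330, …
Weyl lclm of L_f,L_g ⇒ L₀ (ord ≤ 2).
L = (21 + 75·x + 228·x^2 + 160·x^3) + (-41 - 174·x - 609·x^2 - 872·x^3 - 400·x^4)·Dx + (2 + 38·x + 30·x^2 - 198·x^3 - 352·x^4 - 160·x^5)·Dx^2  (order 2).
h: a_k = -1, 1/2, 83/8, 285/16, 7439/128, 33259/256, 370751/1024, 1806237/2048, 76350727/32768, …
ICs: h(0) = -1, h′(0) = 1/2.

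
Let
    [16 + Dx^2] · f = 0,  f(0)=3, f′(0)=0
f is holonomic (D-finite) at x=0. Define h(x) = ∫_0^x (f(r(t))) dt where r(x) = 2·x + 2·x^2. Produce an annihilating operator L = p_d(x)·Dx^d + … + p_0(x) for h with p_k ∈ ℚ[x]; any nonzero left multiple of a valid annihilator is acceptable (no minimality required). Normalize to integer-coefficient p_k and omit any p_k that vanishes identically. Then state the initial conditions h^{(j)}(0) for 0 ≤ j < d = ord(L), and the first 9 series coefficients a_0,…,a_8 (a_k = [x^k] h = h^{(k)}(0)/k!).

f: a_k = 3, 0, -24, 0, 32, 0, -256/15, 0, 512/105, …
f∘r: x↦r, Dx↦Dx/r' in L_f ⇒ L₀.
h=∫₀ˣh₀: take L = L₀·Dx.
L = (64 + 384·x + 768·x^2 + 512·x^3)·Dx - 2·Dx^2 + (1 + 2·x)·Dx^3  (order 3).
h: a_k = 0, 3, 0, -32, -48, 416/5, 1024/3, 29696/105, -2816/5, …
ICs: h(0) = 0, h′(0) = 3, h′′(0) = 0.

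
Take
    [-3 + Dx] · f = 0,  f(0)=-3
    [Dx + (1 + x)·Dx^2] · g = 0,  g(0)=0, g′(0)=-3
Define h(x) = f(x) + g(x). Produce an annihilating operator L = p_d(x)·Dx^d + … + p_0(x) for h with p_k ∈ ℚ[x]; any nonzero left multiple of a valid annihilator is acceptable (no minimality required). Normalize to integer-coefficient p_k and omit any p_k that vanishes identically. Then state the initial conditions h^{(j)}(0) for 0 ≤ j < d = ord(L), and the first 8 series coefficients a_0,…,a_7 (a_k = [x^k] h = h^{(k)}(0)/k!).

L = (-15 - 9·x)·Dx + (-7 - 18·x - 9·x^2)·Dx^2 + (4 + 7·x + 3·x^2)·Dx^3  (order 3).
h: a_k = -3, -12, -12, -29/2, -75/8, -267/40, -203/80, -969/560, …
ICs: h(0) = -3, h′(0) = -12, h′′(0) = -24.

f: a_k = -3, -9, -27/2, -27/2, -81/8, -243/40, -243/80, -729/560, …
g: a_k = 0, -3, 3/2, -1, 3/4, -3/5, 1/2, -3/7, …
L₀ := lclm(L_f,L_g); ord L₀ ≤ 1+2.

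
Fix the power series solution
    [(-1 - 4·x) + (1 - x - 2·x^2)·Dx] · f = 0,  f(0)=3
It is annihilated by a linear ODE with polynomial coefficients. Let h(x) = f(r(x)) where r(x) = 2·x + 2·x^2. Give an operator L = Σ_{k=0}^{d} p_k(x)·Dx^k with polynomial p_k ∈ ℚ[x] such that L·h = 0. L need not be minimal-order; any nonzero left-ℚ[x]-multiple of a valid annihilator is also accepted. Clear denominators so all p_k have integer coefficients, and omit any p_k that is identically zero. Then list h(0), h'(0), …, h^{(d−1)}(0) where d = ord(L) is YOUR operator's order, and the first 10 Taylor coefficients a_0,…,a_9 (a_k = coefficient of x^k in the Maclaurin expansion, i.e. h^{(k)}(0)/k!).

f: a_k = 3, 3, 9, 15, 33, 63, 129, 255, 513, 1023, …
Change of var in L_f (x↦r) gives L₀.
L = (2 + 20·x + 48·x^2 + 32·x^3) + (-1 + 2·x + 10·x^2 + 16·x^3 + 8·x^4)·Dx  (order 1).
h: a_k = 3, 6, 42, 192, 924, 4488, 21624, 104448, 504336, 2435040, …
ICs: h(0) = 3.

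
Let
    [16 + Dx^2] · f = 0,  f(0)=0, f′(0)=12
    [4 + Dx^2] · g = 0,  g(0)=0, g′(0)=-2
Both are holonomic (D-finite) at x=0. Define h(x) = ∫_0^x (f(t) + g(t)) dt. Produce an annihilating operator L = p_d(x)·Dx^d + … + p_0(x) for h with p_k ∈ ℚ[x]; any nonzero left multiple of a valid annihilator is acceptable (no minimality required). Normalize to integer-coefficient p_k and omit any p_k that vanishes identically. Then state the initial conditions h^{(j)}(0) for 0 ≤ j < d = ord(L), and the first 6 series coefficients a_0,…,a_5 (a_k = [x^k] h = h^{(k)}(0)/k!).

L = 64·Dx + 20·Dx^3 + Dx^5  (order 5).
h: a_k = 0, 0, 5, 0, -23/3, 0, …
ICs: h(0) = 0, h′(0) = 0, h′′(0) = 10, h′′′(0) = 0, h′′′′(0) = -184.

f: a_k = 0, 12, 0, -32, 0, 128/5, …
g: a_k = 0, -2, 0, 4/3, 0, -4/15, …
L₀ := lclm(L_f,L_g); ord L₀ ≤ 2+2.
h=∫₀ˣh₀: take L = L₀·Dx.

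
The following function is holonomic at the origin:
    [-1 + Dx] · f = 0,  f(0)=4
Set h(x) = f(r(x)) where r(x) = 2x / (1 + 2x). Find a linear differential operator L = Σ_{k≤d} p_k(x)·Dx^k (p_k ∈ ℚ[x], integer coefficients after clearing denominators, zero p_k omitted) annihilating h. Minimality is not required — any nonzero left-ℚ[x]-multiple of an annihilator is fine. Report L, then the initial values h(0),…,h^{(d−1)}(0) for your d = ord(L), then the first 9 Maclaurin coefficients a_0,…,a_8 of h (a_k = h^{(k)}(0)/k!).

L = -2 + (1 + 4·x + 4·x^2)·Dx  (order 1).
h: a_k = 4, 8, -8, 16/3, 8/3, -304/15, 2416/45, -34912/315, 62728/315, …
ICs: h(0) = 4.

f: a_k = 4, 4, 2, 2/3, 1/6, 1/30, 1/180, 1/1260, 1/10080, …
f∘r: x↦r, Dx↦Dx/r' in L_f ⇒ L₀.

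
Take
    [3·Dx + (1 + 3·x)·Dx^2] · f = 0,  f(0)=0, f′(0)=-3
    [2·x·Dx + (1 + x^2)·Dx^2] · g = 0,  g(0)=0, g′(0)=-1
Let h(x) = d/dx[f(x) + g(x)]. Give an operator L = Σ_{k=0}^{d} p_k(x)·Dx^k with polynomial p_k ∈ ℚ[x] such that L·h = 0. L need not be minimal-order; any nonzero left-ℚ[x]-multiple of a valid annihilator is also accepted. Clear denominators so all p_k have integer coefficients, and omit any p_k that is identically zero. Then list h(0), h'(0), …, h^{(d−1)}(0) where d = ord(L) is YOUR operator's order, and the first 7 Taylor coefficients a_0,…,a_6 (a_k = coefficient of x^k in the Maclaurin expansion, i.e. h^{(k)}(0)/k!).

f: a_k = 0, -3, 9/2, -9, 81/4, -243/5, 243/2, …
g: a_k = 0, -1, 0, 1/3, 0, -1/5, 0, …
Weyl lclm of L_f,L_g ⇒ L₀ (ord ≤ 4).
Differentiate: ansatz ord ≤ ord L₀ ⇒ L.
L = (-6 - 54·x + 18·x^2 + 18·x^3) + (-20 - 12·x - 48·x^2 + 36·x^3 + 36·x^4)·Dx + (-3 - 7·x + 6·x^2 + 2·x^3 + 9·x^4 + 9·x^5)·Dx^2  (order 2).
h: a_k = -4, 9, -26, 81, -244, 729, -2186, …
ICs: h(0) = -4, h′(0) = 9.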